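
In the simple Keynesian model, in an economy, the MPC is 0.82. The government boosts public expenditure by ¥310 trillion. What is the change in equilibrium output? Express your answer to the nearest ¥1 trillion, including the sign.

Spending multiplier = 1/(1 − MPC) = 1/(1 − 0.82) = 1/0.18 ≈ 5.556.
ΔY = k × ΔG = (+¥310 trillion) / 0.18 ≈ +¥1,722 trillion.

+¥1,722 trillion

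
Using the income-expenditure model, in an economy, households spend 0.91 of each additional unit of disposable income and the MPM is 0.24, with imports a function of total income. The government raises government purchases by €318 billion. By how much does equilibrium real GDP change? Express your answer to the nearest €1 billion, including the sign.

Expenditure multiplier = 1/(1 − c + m) = 1/(1 − 0.91 + 0.24) = 1/0.33 ≈ 3.03.
ΔY = k × ΔG = (+€318 billion) / 0.33 ≈ +€964 billion.

+€964 billion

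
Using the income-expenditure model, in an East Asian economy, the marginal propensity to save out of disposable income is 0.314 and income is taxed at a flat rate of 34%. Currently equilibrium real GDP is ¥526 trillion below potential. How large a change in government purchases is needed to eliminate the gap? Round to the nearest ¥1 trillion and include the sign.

+¥288 trillion

MPC = 1 − MPS = 1 − 0.314 = 0.686.
Spending multiplier = 1/(1 − c(1−t)) = 1/(1 − 0.686×0.66) = 1/0.54724 ≈ 1.827.
Need ΔY = +¥526 trillion, so ΔG = ΔY/k = (+¥526 trillion) × 0.54724 ≈ +¥288 trillion.
The government should increase government purchases by ¥288 trillion.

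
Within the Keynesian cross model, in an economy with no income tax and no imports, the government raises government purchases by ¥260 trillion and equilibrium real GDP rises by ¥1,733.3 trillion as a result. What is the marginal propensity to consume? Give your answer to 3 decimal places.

Implied spending multiplier k = ΔY/ΔG = 1,733.3/260 ≈ 6.6665.
Since k = 1/(1 − MPC), MPC = 1 − 1/k = 1 − ΔG/ΔY = 1 − 260/1,733.3 ≈ 0.850.

0.850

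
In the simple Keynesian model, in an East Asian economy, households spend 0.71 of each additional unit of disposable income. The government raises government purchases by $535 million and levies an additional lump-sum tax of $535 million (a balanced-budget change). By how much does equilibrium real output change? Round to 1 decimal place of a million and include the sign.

+$535.0 million

Expenditure multiplier = 1/(1 − MPC) = 1/(1 − 0.71) = 1/0.29 ≈ 3.448.
ΔG contributes k·ΔG = (+$535 million) / 0.29 ≈ +$1,844.8 million.
ΔT of +$535 million changes first-round spending by −c·ΔT = −$379.85 million, contributing k·(−c·ΔT) = (−$379.85 million) / 0.29 ≈ −$1,309.8 million.
With ΔG = ΔT and no other leakages, the balanced-budget multiplier is 1, so ΔY = ΔG = +$535 million.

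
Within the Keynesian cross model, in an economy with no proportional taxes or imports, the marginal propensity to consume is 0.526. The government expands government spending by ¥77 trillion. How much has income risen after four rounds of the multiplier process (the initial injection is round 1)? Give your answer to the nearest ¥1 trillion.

¥150 trillion

Round 1 adds ΔG = ¥77 trillion; each later round is MPC = 0.526 times the previous.
After 4 rounds: 77 + 40.502 + 21.304052 + 11.205931352 = ΔG·(1 − c^4)/(1 − c) = 77 × (1 − 0.076549608976)/0.474 ≈ ¥150 trillion.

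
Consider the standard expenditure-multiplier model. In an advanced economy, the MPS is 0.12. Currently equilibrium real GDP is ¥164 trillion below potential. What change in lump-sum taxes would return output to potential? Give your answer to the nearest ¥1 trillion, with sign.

MPC = 1 − MPS = 1 − 0.12 = 0.88.
Spending multiplier = 1/(1 − MPC) = 1/(1 − 0.88) = 1/0.12 ≈ 8.333.
Tax multiplier = −c·k = −0.88/0.12 ≈ −7.333. Need ΔY = +¥164 trillion, so ΔT = ΔY/(−c·k) = −(+¥164 trillion) × 0.12 / 0.88 ≈ −¥22 trillion.
The government should cut lump-sum taxes by ¥22 trillion.

−¥22 trillion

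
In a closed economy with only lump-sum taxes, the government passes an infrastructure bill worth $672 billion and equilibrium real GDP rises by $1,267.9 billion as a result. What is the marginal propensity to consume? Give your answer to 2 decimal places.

Implied spending multiplier k = ΔY/ΔG = 1,267.9/672 ≈ 1.8868.
Since k = 1/(1 − MPC), MPC = 1 − 1/k = 1 − ΔG/ΔY = 1 − 672/1,267.9 ≈ 0.47.

0.47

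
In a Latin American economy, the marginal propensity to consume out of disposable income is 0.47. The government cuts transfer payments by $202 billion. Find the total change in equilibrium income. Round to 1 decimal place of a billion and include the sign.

The transfer change shifts disposable income by −$202 billion, so first-round consumption changes by c·ΔTR = 0.47 × (−$202 billion) = −$94.94 billion.
Expenditure multiplier = 1/(1 − MPC) = 1/(1 − 0.47) = 1/0.53 ≈ 1.887.
The transfer multiplier is c × k ≈ 0.887, so ΔY = k × (c·ΔTR) = (−$94.94 billion) / 0.53 ≈ −$179.1 billion.

−$179.1 billion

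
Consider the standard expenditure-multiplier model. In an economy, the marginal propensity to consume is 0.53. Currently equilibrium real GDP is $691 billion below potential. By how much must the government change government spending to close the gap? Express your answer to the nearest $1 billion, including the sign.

+$325 billion

Spending multiplier = 1/(1 − MPC) = 1/(1 − 0.53) = 1/0.47 ≈ 2.128.
Need ΔY = +$691 billion, so ΔG = ΔY/k = (+$691 billion) × 0.47 ≈ +$325 billion.
The government should increase government spending by $325 billion.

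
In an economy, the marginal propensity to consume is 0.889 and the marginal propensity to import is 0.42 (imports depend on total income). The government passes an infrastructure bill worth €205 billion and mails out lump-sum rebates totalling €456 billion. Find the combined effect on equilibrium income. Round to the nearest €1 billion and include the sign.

Expenditure multiplier = 1/(1 − c + m) = 1/(1 − 0.889 + 0.42) = 1/0.531 ≈ 1.883.
ΔG contributes k·ΔG = (+€205 billion) / 0.531 ≈ +€386.1 billion.
ΔT of −€456 billion changes first-round spending by −c·ΔT = +€405.384 billion, contributing k·(−c·ΔT) = (+€405.384 billion) / 0.531 ≈ +€763.4 billion.
Net ΔY = k(ΔG − c·ΔT) = (+€610.384 billion) / 0.531 ≈ +€1,149 billion.

+€1,149 billion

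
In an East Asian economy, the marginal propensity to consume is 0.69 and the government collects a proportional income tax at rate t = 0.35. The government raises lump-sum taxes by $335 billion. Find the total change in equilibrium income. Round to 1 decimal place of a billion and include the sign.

A lump-sum tax change of +$335 billion shifts disposable income by −$335 billion; first-round consumption changes by −c × ΔT = −0.69 × (+$335 billion) = −$231.15 billion.
Expenditure multiplier = 1/(1 − c(1−t)) = 1/(1 − 0.69×0.65) = 1/0.5515 ≈ 1.813.
The tax multiplier is −c × k ≈ −1.251, so ΔY = k × (−c·ΔT) = (−$231.15 billion) / 0.5515 ≈ −$419.1 billion.

−$419.1 billion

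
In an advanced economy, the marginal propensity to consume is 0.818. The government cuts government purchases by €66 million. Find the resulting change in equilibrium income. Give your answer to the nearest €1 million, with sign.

Expenditure multiplier = 1/(1 − MPC) = 1/(1 − 0.818) = 1/0.182 ≈ 5.495.
ΔY = k × ΔG = (−€66 million) / 0.182 ≈ −€363 million.

−€363 million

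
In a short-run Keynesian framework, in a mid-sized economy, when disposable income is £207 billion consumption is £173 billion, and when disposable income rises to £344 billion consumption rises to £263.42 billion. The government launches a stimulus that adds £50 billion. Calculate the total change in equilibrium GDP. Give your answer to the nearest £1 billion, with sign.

+£147 billion

MPC = ΔC/ΔYd = (263.42 − 173)/(344 − 207) = 90.42/137 = 0.66.
Government-spending multiplier = 1/(1 − MPC) = 1/(1 − 0.66) = 1/0.34 ≈ 2.941.
ΔY = k × ΔG = (+£50 billion) / 0.34 ≈ +£147 billion.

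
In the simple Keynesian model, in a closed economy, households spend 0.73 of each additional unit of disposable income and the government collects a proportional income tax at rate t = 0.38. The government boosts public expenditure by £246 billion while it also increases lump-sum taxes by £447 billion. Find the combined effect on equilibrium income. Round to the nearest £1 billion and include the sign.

Expenditure multiplier = 1/(1 − c(1−t)) = 1/(1 − 0.73×0.62) = 1/0.5474 ≈ 1.827.
ΔG contributes k·ΔG = (+£246 billion) / 0.5474 ≈ +£449.4 billion.
ΔT of +£447 billion changes first-round spending by −c·ΔT = −£326.31 billion, contributing k·(−c·ΔT) = (−£326.31 billion) / 0.5474 ≈ −£596.1 billion.
Net ΔY = k(ΔG − c·ΔT) = (−£80.31 billion) / 0.5474 ≈ −£147 billion.

−£147 billion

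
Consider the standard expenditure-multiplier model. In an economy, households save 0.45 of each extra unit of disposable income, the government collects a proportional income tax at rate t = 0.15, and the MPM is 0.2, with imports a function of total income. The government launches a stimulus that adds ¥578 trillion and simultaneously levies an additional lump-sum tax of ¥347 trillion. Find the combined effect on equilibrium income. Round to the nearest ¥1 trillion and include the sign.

+¥529 trillion

MPC = 1 − MPS = 1 − 0.45 = 0.55.
Expenditure multiplier = 1/(1 − c(1−t) + m) = 1/(1 − 0.55×0.85 + 0.2) = 1/0.7325 ≈ 1.365.
ΔG contributes k·ΔG = (+¥578 trillion) / 0.7325 ≈ +¥789.1 trillion.
ΔT of +¥347 trillion changes first-round spending by −c·ΔT = −¥190.85 trillion, contributing k·(−c·ΔT) = (−¥190.85 trillion) / 0.7325 ≈ −¥260.5 trillion.
Net ΔY = k(ΔG − c·ΔT) = (+¥387.15 trillion) / 0.7325 ≈ +¥529 trillion.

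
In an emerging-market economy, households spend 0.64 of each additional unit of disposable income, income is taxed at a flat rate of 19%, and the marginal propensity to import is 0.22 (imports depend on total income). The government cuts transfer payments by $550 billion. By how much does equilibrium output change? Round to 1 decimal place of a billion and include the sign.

The transfer change shifts disposable income by −$550 billion, so first-round consumption changes by c·ΔTR = 0.64 × (−$550 billion) = −$352 billion.
Expenditure multiplier = 1/(1 − c(1−t) + m) = 1/(1 − 0.64×0.81 + 0.22) = 1/0.7016 ≈ 1.425.
The transfer multiplier is c × k ≈ 0.912, so ΔY = k × (c·ΔTR) = (−$352 billion) / 0.7016 ≈ −$501.7 billion.

−$501.7 billion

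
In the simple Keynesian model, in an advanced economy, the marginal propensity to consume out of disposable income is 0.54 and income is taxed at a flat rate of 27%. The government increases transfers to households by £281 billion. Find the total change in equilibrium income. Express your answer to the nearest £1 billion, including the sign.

+£250 billion

The transfer change shifts disposable income by +£281 billion, so first-round consumption changes by c·ΔTR = 0.54 × (+£281 billion) = +£151.74 billion.
Expenditure multiplier = 1/(1 − c(1−t)) = 1/(1 − 0.54×0.73) = 1/0.6058 ≈ 1.651.
The transfer multiplier is c × k ≈ 0.891, so ΔY = k × (c·ΔTR) = (+£151.74 billion) / 0.6058 ≈ +£250 billion.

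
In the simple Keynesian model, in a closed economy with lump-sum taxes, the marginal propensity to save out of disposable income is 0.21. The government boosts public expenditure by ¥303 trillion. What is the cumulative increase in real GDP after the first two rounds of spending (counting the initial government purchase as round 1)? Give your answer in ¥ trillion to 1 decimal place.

MPC = 1 − MPS = 1 − 0.21 = 0.79.
Round 1 adds ΔG = ¥303 trillion; each later round is MPC = 0.79 times the previous.
After 2 rounds: 303 + 239.37 = ΔG·(1 − c^2)/(1 − c) = 303 × (1 − 0.6241)/0.21 ≈ ¥542.4 trillion.

¥542.4 trillion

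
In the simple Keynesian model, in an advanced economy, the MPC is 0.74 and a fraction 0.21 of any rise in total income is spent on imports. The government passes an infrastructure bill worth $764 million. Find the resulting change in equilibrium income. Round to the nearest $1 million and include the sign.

+$1,626 million

Government-spending multiplier = 1/(1 − c + m) = 1/(1 − 0.74 + 0.21) = 1/0.47 ≈ 2.128.
ΔY = k × ΔG = (+$764 million) / 0.47 ≈ +$1,626 million.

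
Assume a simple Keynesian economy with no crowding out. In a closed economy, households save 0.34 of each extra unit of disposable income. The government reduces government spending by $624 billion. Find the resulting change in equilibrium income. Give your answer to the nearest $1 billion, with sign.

MPC = 1 − MPS = 1 − 0.34 = 0.66.
Government-spending multiplier = 1/(1 − MPC) = 1/(1 − 0.66) = 1/0.34 ≈ 2.941.
ΔY = k × ΔG = (−$624 billion) / 0.34 ≈ −$1,835 billion.

−$1,835 billion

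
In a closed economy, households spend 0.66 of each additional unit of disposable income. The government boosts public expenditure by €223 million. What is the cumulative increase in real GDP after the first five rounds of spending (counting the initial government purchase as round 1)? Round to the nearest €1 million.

€574 million

Round 1 adds ΔG = €223 million; each later round is MPC = 0.66 times the previous.
After 5 rounds: 223 + 147.18 + 97.1388 + 64.111608 + 42.31366128 = ΔG·(1 − c^5)/(1 − c) = 223 × (1 − 0.1252332576)/0.34 ≈ €574 million.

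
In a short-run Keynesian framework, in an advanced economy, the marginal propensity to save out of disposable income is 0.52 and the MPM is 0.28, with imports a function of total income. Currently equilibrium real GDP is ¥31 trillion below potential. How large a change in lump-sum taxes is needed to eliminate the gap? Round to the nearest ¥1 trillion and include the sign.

MPC = 1 − MPS = 1 − 0.52 = 0.48.
Spending multiplier = 1/(1 − c + m) = 1/(1 − 0.48 + 0.28) = 1/0.8 = 1.25.
Tax multiplier = −c·k = −0.48/0.8 = −0.6. Need ΔY = +¥31 trillion, so ΔT = ΔY/(−c·k) = −(+¥31 trillion) × 0.8 / 0.48 ≈ −¥52 trillion.
The government should cut lump-sum taxes by ¥52 trillion.

−¥52 trillion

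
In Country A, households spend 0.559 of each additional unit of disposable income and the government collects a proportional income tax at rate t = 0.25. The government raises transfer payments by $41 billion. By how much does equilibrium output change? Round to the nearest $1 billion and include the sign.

The transfer change shifts disposable income by +$41 billion, so first-round consumption changes by c·ΔTR = 0.559 × (+$41 billion) = +$22.919 billion.
Expenditure multiplier = 1/(1 − c(1−t)) = 1/(1 − 0.559×0.75) = 1/0.58075 ≈ 1.722.
The transfer multiplier is c × k ≈ 0.963, so ΔY = k × (c·ΔTR) = (+$22.919 billion) / 0.58075 ≈ +$39 billion.

+$39 billion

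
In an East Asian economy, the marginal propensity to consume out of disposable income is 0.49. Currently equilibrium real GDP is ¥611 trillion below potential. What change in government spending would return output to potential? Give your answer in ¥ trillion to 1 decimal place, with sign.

+¥311.6 trillion

Spending multiplier = 1/(1 − MPC) = 1/(1 − 0.49) = 1/0.51 ≈ 1.961.
Need ΔY = +¥611 trillion, so ΔG = ΔY/k = (+¥611 trillion) × 0.51 ≈ +¥311.6 trillion.
The government should increase government spending by ¥311.6 trillion.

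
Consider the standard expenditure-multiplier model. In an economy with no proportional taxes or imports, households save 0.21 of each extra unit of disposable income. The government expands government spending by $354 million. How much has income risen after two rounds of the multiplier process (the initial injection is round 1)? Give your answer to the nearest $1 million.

MPC = 1 − MPS = 1 − 0.21 = 0.79.
Round 1 adds ΔG = $354 million; each later round is MPC = 0.79 times the previous.
After 2 rounds: 354 + 279.66 = ΔG·(1 − c^2)/(1 − c) = 354 × (1 − 0.6241)/0.21 ≈ $634 million.

$634 million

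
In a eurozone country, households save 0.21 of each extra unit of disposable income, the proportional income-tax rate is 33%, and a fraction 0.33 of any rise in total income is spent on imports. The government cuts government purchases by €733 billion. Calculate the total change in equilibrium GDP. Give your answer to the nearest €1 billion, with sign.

−€915 billion

MPC = 1 − MPS = 1 − 0.21 = 0.79.
Government-spending multiplier = 1/(1 − c(1−t) + m) = 1/(1 − 0.79×0.67 + 0.33) = 1/0.8007 ≈ 1.249.
ΔY = k × ΔG = (−€733 billion) / 0.8007 ≈ −€915 billion.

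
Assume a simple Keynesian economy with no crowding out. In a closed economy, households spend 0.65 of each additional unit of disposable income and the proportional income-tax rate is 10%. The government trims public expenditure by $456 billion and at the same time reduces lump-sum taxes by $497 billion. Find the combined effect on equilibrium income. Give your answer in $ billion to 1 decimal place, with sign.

Expenditure multiplier = 1/(1 − c(1−t)) = 1/(1 − 0.65×0.9) = 1/0.415 ≈ 2.41.
ΔG contributes k·ΔG = (−$456 billion) / 0.415 ≈ −$1,098.8 billion.
ΔT of −$497 billion changes first-round spending by −c·ΔT = +$323.05 billion, contributing k·(−c·ΔT) = (+$323.05 billion) / 0.415 ≈ +$778.4 billion.
Net ΔY = k(ΔG − c·ΔT) = (−$132.95 billion) / 0.415 ≈ −$320.4 billion.

−$320.4 billion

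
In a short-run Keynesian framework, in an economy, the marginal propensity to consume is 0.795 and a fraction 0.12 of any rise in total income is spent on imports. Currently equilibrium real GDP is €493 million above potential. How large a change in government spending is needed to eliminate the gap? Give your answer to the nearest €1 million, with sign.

−€160 million

Spending multiplier = 1/(1 − c + m) = 1/(1 − 0.795 + 0.12) = 1/0.325 ≈ 3.077.
Need ΔY = −€493 million, so ΔG = ΔY/k = (−€493 million) × 0.325 ≈ −€160 million.
The government should cut government spending by €160 million.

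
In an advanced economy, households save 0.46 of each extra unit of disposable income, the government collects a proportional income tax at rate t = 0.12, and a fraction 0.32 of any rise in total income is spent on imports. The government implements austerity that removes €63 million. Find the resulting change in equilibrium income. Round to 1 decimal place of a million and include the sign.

−€74.6 million

MPC = 1 − MPS = 1 − 0.46 = 0.54.
Spending multiplier = 1/(1 − c(1−t) + m) = 1/(1 − 0.54×0.88 + 0.32) = 1/0.8448 ≈ 1.184.
ΔY = k × ΔG = (−€63 million) / 0.8448 ≈ −€74.6 million.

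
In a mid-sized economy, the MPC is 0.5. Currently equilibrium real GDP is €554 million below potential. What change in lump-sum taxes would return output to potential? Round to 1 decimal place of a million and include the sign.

−€554.0 million

Spending multiplier = 1/(1 − MPC) = 1/(1 − 0.5) = 1/0.5 = 2.
Tax multiplier = −c·k = −0.5/0.5 = −1. Need ΔY = +€554 million, so ΔT = ΔY/(−c·k) = −(+€554 million) × 0.5 / 0.5 = −€554 million.
The government should cut lump-sum taxes by €554 million.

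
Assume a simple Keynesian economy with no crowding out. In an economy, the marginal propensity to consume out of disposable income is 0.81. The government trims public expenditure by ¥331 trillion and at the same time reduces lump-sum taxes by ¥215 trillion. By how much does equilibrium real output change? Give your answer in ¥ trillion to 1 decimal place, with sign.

−¥825.5 trillion

Expenditure multiplier = 1/(1 − MPC) = 1/(1 − 0.81) = 1/0.19 ≈ 5.263.
ΔG contributes k·ΔG = (−¥331 trillion) / 0.19 ≈ −¥1,742.1 trillion.
ΔT of −¥215 trillion changes first-round spending by −c·ΔT = +¥174.15 trillion, contributing k·(−c·ΔT) = (+¥174.15 trillion) / 0.19 ≈ +¥916.6 trillion.
Net ΔY = k(ΔG − c·ΔT) = (−¥156.85 trillion) / 0.19 ≈ −¥825.5 trillion.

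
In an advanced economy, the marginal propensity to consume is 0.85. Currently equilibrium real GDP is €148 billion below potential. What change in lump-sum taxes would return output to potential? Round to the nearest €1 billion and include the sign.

Spending multiplier = 1/(1 − MPC) = 1/(1 − 0.85) = 1/0.15 ≈ 6.667.
Tax multiplier = −c·k = −0.85/0.15 ≈ −5.667. Need ΔY = +€148 billion, so ΔT = ΔY/(−c·k) = −(+€148 billion) × 0.15 / 0.85 ≈ −€26 billion.
The government should cut lump-sum taxes by €26 billion.

−€26 billion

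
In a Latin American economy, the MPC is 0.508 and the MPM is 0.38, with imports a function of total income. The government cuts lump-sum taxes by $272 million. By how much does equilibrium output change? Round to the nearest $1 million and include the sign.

A lump-sum tax change of −$272 million shifts disposable income by +$272 million; first-round consumption changes by −c × ΔT = −0.508 × (−$272 million) = +$138.176 million.
Expenditure multiplier = 1/(1 − c + m) = 1/(1 − 0.508 + 0.38) = 1/0.872 ≈ 1.147.
The tax multiplier is −c × k ≈ −0.583, so ΔY = k × (−c·ΔT) = (+$138.176 million) / 0.872 ≈ +$158 million.

+$158 million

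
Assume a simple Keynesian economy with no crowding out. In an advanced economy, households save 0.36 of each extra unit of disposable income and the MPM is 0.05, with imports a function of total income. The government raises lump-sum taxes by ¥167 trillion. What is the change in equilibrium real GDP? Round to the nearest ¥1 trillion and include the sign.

MPC = 1 − MPS = 1 − 0.36 = 0.64.
A lump-sum tax change of +¥167 trillion shifts disposable income by −¥167 trillion; first-round consumption changes by −c × ΔT = −0.64 × (+¥167 trillion) = −¥106.88 trillion.
Expenditure multiplier = 1/(1 − c + m) = 1/(1 − 0.64 + 0.05) = 1/0.41 ≈ 2.439.
The tax multiplier is −c × k ≈ −1.561, so ΔY = k × (−c·ΔT) = (−¥106.88 trillion) / 0.41 ≈ −¥261 trillion.

−¥261 trillion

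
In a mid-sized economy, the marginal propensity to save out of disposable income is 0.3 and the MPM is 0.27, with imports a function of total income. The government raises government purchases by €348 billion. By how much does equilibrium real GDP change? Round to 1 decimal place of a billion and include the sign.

+€610.5 billion

MPC = 1 − MPS = 1 − 0.3 = 0.7.
Government-spending multiplier = 1/(1 − c + m) = 1/(1 − 0.7 + 0.27) = 1/0.57 ≈ 1.754.
ΔY = k × ΔG = (+€348 billion) / 0.57 ≈ +€610.5 billion.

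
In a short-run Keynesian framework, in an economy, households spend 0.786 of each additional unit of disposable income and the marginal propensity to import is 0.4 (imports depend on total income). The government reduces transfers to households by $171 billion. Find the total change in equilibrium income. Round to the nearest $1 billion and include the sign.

The transfer change shifts disposable income by −$171 billion, so first-round consumption changes by c·ΔTR = 0.786 × (−$171 billion) = −$134.406 billion.
Expenditure multiplier = 1/(1 − c + m) = 1/(1 − 0.786 + 0.4) = 1/0.614 ≈ 1.629.
The transfer multiplier is c × k ≈ 1.28, so ΔY = k × (c·ΔTR) = (−$134.406 billion) / 0.614 ≈ −$219 billion.

−$219 billion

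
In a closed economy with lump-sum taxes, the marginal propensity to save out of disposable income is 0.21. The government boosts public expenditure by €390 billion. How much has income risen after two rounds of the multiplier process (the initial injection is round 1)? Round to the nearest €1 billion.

MPC = 1 − MPS = 1 − 0.21 = 0.79.
Round 1 adds ΔG = €390 billion; each later round is MPC = 0.79 times the previous.
After 2 rounds: 390 + 308.1 = ΔG·(1 − c^2)/(1 − c) = 390 × (1 − 0.6241)/0.21 ≈ €698 billion.

€698 billion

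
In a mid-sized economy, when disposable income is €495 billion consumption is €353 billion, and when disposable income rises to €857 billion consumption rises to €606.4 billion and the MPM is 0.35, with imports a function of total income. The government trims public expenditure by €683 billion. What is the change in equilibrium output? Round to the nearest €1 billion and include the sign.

MPC = ΔC/ΔYd = (606.4 − 353)/(857 − 495) = 253.4/362 = 0.7.
Spending multiplier = 1/(1 − c + m) = 1/(1 − 0.7 + 0.35) = 1/0.65 ≈ 1.538.
ΔY = k × ΔG = (−€683 billion) / 0.65 ≈ −€1,051 billion.

−€1,051 billion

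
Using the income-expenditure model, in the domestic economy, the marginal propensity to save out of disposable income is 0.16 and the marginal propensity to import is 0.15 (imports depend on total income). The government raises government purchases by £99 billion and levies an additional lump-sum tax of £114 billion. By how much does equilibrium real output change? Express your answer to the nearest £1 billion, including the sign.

MPC = 1 − MPS = 1 − 0.16 = 0.84.
Expenditure multiplier = 1/(1 − c + m) = 1/(1 − 0.84 + 0.15) = 1/0.31 ≈ 3.226.
ΔG contributes k·ΔG = (+£99 billion) / 0.31 ≈ +£319.4 billion.
ΔT of +£114 billion changes first-round spending by −c·ΔT = −£95.76 billion, contributing k·(−c·ΔT) = (−£95.76 billion) / 0.31 ≈ −£308.9 billion.
Net ΔY = k(ΔG − c·ΔT) = (+£3.24 billion) / 0.31 ≈ +£10 billion.

+£10 billion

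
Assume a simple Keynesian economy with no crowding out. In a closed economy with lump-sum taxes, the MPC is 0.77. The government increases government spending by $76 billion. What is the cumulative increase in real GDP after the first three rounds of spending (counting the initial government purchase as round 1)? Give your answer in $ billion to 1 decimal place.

Round 1 adds ΔG = $76 billion; each later round is MPC = 0.77 times the previous.
After 3 rounds: 76 + 58.52 + 45.0604 = ΔG·(1 − c^3)/(1 − c) = 76 × (1 − 0.456533)/0.23 ≈ $179.6 billion.

$179.6 billion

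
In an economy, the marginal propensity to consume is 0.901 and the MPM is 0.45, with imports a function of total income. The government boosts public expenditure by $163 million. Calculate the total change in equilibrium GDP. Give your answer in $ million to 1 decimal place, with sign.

+$296.9 million

Government-spending multiplier = 1/(1 − c + m) = 1/(1 − 0.901 + 0.45) = 1/0.549 ≈ 1.821.
ΔY = k × ΔG = (+$163 million) / 0.549 ≈ +$296.9 million.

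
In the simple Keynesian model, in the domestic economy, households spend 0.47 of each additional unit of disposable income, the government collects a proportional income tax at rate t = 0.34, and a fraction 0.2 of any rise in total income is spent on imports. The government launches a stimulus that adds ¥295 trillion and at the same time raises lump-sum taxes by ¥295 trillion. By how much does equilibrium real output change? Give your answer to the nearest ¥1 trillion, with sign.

+¥176 trillion

Expenditure multiplier = 1/(1 − c(1−t) + m) = 1/(1 − 0.47×0.66 + 0.2) = 1/0.8898 ≈ 1.124.
ΔG contributes k·ΔG = (+¥295 trillion) / 0.8898 ≈ +¥331.5 trillion.
ΔT of +¥295 trillion changes first-round spending by −c·ΔT = −¥138.65 trillion, contributing k·(−c·ΔT) = (−¥138.65 trillion) / 0.8898 ≈ −¥155.8 trillion.
Net ΔY = k(ΔG − c·ΔT) = (+¥156.35 trillion) / 0.8898 ≈ +¥176 trillion.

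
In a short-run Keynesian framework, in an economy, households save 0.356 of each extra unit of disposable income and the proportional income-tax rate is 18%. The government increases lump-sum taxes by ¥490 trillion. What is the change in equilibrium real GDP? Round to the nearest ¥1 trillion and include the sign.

MPC = 1 − MPS = 1 − 0.356 = 0.644.
A lump-sum tax change of +¥490 trillion shifts disposable income by −¥490 trillion; first-round consumption changes by −c × ΔT = −0.644 × (+¥490 trillion) = −¥315.56 trillion.
Expenditure multiplier = 1/(1 − c(1−t)) = 1/(1 − 0.644×0.82) = 1/0.47192 ≈ 2.119.
The tax multiplier is −c × k ≈ −1.365, so ΔY = k × (−c·ΔT) = (−¥315.56 trillion) / 0.47192 ≈ −¥669 trillion.

−¥669 trillion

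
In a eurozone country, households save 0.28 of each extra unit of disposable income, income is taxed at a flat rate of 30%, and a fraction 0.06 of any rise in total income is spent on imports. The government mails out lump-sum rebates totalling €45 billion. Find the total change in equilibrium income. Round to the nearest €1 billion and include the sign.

MPC = 1 − MPS = 1 − 0.28 = 0.72.
A lump-sum tax change of −€45 billion shifts disposable income by +€45 billion; first-round consumption changes by −c × ΔT = −0.72 × (−€45 billion) = +€32.4 billion.
Expenditure multiplier = 1/(1 − c(1−t) + m) = 1/(1 − 0.72×0.7 + 0.06) = 1/0.556 ≈ 1.799.
The tax multiplier is −c × k ≈ −1.295, so ΔY = k × (−c·ΔT) = (+€32.4 billion) / 0.556 ≈ +€58 billion.

+€58 billion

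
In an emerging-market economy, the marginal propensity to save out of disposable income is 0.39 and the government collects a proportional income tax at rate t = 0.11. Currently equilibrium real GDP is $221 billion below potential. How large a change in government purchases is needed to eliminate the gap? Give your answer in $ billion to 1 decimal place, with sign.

+$101.0 billion

MPC = 1 − MPS = 1 − 0.39 = 0.61.
Spending multiplier = 1/(1 − c(1−t)) = 1/(1 − 0.61×0.89) = 1/0.4571 ≈ 2.188.
Need ΔY = +$221 billion, so ΔG = ΔY/k = (+$221 billion) × 0.4571 ≈ +$101 billion.
The government should increase government purchases by $101 billion.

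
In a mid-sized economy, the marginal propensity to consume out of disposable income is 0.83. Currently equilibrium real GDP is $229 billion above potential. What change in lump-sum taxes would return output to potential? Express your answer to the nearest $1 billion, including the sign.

+$47 billion

Spending multiplier = 1/(1 − MPC) = 1/(1 − 0.83) = 1/0.17 ≈ 5.882.
Tax multiplier = −c·k = −0.83/0.17 ≈ −4.882. Need ΔY = −$229 billion, so ΔT = ΔY/(−c·k) = −(−$229 billion) × 0.17 / 0.83 ≈ +$47 billion.
The government should raise lump-sum taxes by $47 billion.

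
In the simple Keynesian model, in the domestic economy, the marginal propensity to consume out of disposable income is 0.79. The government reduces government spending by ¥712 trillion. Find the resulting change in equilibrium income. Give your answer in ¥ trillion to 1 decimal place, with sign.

−¥3,390.5 trillion

Government-spending multiplier = 1/(1 − MPC) = 1/(1 − 0.79) = 1/0.21 ≈ 4.762.
ΔY = k × ΔG = (−¥712 trillion) / 0.21 ≈ −¥3,390.5 trillion.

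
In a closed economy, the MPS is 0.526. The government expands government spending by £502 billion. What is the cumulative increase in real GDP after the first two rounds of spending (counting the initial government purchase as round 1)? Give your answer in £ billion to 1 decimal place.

MPC = 1 − MPS = 1 − 0.526 = 0.474.
Round 1 adds ΔG = £502 billion; each later round is MPC = 0.474 times the previous.
After 2 rounds: 502 + 237.948 = ΔG·(1 − c^2)/(1 − c) = 502 × (1 − 0.224676)/0.526 ≈ £739.9 billion.

£739.9 billion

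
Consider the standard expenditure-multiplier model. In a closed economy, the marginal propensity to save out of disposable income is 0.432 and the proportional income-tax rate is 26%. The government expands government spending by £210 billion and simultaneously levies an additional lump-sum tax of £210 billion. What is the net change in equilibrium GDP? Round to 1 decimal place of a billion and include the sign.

+£156.5 billion

MPC = 1 − MPS = 1 − 0.432 = 0.568.
Expenditure multiplier = 1/(1 − c(1−t)) = 1/(1 − 0.568×0.74) = 1/0.57968 ≈ 1.725.
ΔG contributes k·ΔG = (+£210 billion) / 0.57968 ≈ +£362.3 billion.
ΔT of +£210 billion changes first-round spending by −c·ΔT = −£119.28 billion, contributing k·(−c·ΔT) = (−£119.28 billion) / 0.57968 ≈ −£205.8 billion.
Net ΔY = k(ΔG − c·ΔT) = (+£90.72 billion) / 0.57968 ≈ +£156.5 billion.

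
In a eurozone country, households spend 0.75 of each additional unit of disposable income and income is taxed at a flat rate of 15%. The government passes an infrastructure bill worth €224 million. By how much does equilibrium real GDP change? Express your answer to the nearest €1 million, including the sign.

+€618 million

Spending multiplier = 1/(1 − c(1−t)) = 1/(1 − 0.75×0.85) = 1/0.3625 ≈ 2.759.
ΔY = k × ΔG = (+€224 million) / 0.3625 ≈ +€618 million.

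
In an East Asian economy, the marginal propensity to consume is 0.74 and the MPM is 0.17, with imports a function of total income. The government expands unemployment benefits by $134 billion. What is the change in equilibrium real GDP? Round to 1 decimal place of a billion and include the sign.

The transfer change shifts disposable income by +$134 billion, so first-round consumption changes by c·ΔTR = 0.74 × (+$134 billion) = +$99.16 billion.
Expenditure multiplier = 1/(1 − c + m) = 1/(1 − 0.74 + 0.17) = 1/0.43 ≈ 2.326.
The transfer multiplier is c × k ≈ 1.721, so ΔY = k × (c·ΔTR) = (+$99.16 billion) / 0.43 ≈ +$230.6 billion.

+$230.6 billion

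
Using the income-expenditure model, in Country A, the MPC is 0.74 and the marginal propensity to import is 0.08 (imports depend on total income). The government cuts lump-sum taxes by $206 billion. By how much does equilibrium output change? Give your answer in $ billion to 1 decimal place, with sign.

+$448.4 billion

A lump-sum tax change of −$206 billion shifts disposable income by +$206 billion; first-round consumption changes by −c × ΔT = −0.74 × (−$206 billion) = +$152.44 billion.
Expenditure multiplier = 1/(1 − c + m) = 1/(1 − 0.74 + 0.08) = 1/0.34 ≈ 2.941.
The tax multiplier is −c × k ≈ −2.176, so ΔY = k × (−c·ΔT) = (+$152.44 billion) / 0.34 ≈ +$448.4 billion.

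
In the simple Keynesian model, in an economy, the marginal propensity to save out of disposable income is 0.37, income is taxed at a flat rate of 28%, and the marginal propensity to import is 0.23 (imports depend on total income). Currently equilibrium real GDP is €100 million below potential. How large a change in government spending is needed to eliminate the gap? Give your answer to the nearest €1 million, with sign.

MPC = 1 − MPS = 1 − 0.37 = 0.63.
Spending multiplier = 1/(1 − c(1−t) + m) = 1/(1 − 0.63×0.72 + 0.23) = 1/0.7764 ≈ 1.288.
Need ΔY = +€100 million, so ΔG = ΔY/k = (+€100 million) × 0.7764 ≈ +€78 million.
The government should increase government spending by €78 million.

+€78 million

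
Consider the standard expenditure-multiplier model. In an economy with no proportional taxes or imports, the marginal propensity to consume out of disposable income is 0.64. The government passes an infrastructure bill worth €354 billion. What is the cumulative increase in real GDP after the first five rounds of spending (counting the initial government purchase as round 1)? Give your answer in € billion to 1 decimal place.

€877.7 billion

Round 1 adds ΔG = €354 billion; each later round is MPC = 0.64 times the previous.
After 5 rounds: 354 + 226.56 + 144.9984 + 92.798976 + 59.39134464 = ΔG·(1 − c^5)/(1 − c) = 354 × (1 − 0.1073741824)/0.36 ≈ €877.7 billion.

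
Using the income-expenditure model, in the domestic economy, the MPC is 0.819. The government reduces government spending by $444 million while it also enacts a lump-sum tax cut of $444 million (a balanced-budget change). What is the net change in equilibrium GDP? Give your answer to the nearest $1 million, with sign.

Expenditure multiplier = 1/(1 − MPC) = 1/(1 − 0.819) = 1/0.181 ≈ 5.525.
ΔG contributes k·ΔG = (−$444 million) / 0.181 ≈ −$2,453 million.
ΔT of −$444 million changes first-round spending by −c·ΔT = +$363.636 million, contributing k·(−c·ΔT) = (+$363.636 million) / 0.181 ≈ +$2,009 million.
With ΔG = ΔT and no other leakages, the balanced-budget multiplier is 1, so ΔY = ΔG = −$444 million.

−$444 million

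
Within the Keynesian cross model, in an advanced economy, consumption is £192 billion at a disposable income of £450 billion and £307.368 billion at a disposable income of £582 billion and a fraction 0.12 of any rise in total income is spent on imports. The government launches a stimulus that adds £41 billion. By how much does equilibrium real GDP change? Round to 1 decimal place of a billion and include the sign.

MPC = ΔC/ΔYd = (307.368 − 192)/(582 − 450) = 115.368/132 = 0.874.
Spending multiplier = 1/(1 − c + m) = 1/(1 − 0.874 + 0.12) = 1/0.246 ≈ 4.065.
ΔY = k × ΔG = (+£41 billion) / 0.246 ≈ +£166.7 billion.

+£166.7 billion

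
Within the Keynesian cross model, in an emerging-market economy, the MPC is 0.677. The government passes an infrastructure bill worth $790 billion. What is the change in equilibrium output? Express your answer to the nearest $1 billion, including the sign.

+$2,446 billion

Expenditure multiplier = 1/(1 − MPC) = 1/(1 − 0.677) = 1/0.323 ≈ 3.096.
ΔY = k × ΔG = (+$790 billion) / 0.323 ≈ +$2,446 billion.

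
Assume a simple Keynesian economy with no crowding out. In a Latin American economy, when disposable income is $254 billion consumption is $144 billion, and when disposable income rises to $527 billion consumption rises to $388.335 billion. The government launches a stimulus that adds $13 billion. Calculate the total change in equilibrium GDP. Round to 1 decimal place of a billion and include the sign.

MPC = ΔC/ΔYd = (388.335 − 144)/(527 − 254) = 244.335/273 = 0.895.
Spending multiplier = 1/(1 − MPC) = 1/(1 − 0.895) = 1/0.105 ≈ 9.524.
ΔY = k × ΔG = (+$13 billion) / 0.105 ≈ +$123.8 billion.

+$123.8 billion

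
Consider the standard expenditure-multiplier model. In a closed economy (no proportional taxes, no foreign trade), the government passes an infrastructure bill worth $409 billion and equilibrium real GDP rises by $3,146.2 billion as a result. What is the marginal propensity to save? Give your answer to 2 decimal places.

Implied spending multiplier k = ΔY/ΔG = 3,146.2/409 ≈ 7.6924.
Since k = 1/(1 − MPC), MPC = 1 − 1/k = 1 − ΔG/ΔY = 1 − 409/3,146.2 ≈ 0.87.
MPS = 1 − MPC = 0.13.

0.13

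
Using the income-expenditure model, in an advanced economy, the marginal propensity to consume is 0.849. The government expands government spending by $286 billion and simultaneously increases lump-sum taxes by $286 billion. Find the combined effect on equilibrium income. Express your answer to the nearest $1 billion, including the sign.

+$286 billion

Expenditure multiplier = 1/(1 − MPC) = 1/(1 − 0.849) = 1/0.151 ≈ 6.623.
ΔG contributes k·ΔG = (+$286 billion) / 0.151 ≈ +$1,894 billion.
ΔT of +$286 billion changes first-round spending by −c·ΔT = −$242.814 billion, contributing k·(−c·ΔT) = (−$242.814 billion) / 0.151 ≈ −$1,608 billion.
With ΔG = ΔT and no other leakages, the balanced-budget multiplier is 1, so ΔY = ΔG = +$286 billion.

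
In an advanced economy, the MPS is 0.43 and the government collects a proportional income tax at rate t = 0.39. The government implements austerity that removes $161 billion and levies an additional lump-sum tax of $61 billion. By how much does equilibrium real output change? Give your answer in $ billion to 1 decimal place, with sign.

MPC = 1 − MPS = 1 − 0.43 = 0.57.
Expenditure multiplier = 1/(1 − c(1−t)) = 1/(1 − 0.57×0.61) = 1/0.6523 ≈ 1.533.
ΔG contributes k·ΔG = (−$161 billion) / 0.6523 ≈ −$246.8 billion.
ΔT of +$61 billion changes first-round spending by −c·ΔT = −$34.77 billion, contributing k·(−c·ΔT) = (−$34.77 billion) / 0.6523 ≈ −$53.3 billion.
Net ΔY = k(ΔG − c·ΔT) = (−$195.77 billion) / 0.6523 ≈ −$300.1 billion.

−$300.1 billion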